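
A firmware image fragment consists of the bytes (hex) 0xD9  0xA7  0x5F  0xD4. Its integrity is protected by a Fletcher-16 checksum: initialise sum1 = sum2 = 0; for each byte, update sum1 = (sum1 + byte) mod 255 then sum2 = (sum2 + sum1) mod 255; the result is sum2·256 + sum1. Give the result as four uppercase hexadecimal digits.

Running sums (mod 255):
  after byte 0 (0xD9): sum1=217, sum2=217
  after byte 1 (0xA7): sum1=129, sum2=91
  after byte 2 (0x5F): sum1=224, sum2=60
  after byte 3 (0xD4): sum1=181, sum2=241
Checksum = sum2·256 + sum1 = 241·256 + 181 = 61877 = 0xF1B5.

F1B5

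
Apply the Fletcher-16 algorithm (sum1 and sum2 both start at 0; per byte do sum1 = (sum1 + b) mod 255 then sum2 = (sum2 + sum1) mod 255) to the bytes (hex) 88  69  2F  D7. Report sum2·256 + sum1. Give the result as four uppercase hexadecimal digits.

Running sums (mod 255):
  after byte 0 (88): sum1=136, sum2=136
  after byte 1 (69): sum1=241, sum2=122
  after byte 2 (2F): sum1=33, sum2=155
  after byte 3 (D7): sum1=248, sum2=148
Checksum = sum2·256 + sum1 = 148·256 + 248 = 38136 = 0x94F8.

94F8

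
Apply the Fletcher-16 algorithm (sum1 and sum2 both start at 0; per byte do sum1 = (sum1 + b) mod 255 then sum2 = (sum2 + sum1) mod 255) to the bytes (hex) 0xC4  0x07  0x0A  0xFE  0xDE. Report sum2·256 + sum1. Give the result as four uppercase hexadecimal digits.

EEB3

Running sums (mod 255):
  after byte 0 (0xC4): sum1=196, sum2=196
  after byte 1 (0x07): sum1=203, sum2=144
  after byte 2 (0x0A): sum1=213, sum2=102
  after byte 3 (0xFE): sum1=212, sum2=59
  after byte 4 (0xDE): sum1=179, sum2=238
Checksum = sum2·256 + sum1 = 238·256 + 179 = 61107 = 0xEEB3.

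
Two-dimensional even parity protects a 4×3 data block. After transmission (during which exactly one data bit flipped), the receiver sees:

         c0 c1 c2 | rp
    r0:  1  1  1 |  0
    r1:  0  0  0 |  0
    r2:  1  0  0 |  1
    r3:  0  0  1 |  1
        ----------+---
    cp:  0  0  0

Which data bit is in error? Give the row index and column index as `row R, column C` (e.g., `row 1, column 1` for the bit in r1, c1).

Recompute each row's even parity and compare to rp:
  r0: data parity 1, sent rp 0 → mismatch
  r1: data parity 0, sent rp 0 → ok
  r2: data parity 1, sent rp 1 → ok
  r3: data parity 1, sent rp 1 → ok
Recompute each column's even parity and compare to cp:
  c0: data parity 0, sent cp 0 → ok
  c1: data parity 1, sent cp 0 → mismatch
  c2: data parity 0, sent cp 0 → ok
Exactly one row (r0) and one column (c1) fail → the flipped bit is at their intersection.

row 0, column 1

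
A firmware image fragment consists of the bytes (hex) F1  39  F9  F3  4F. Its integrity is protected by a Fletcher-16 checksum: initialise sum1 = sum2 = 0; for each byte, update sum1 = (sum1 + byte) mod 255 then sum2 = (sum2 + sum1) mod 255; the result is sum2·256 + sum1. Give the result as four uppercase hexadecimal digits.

Running sums (mod 255):
  after byte 0 (F1): sum1=241, sum2=241
  after byte 1 (39): sum1=43, sum2=29
  after byte 2 (F9): sum1=37, sum2=66
  after byte 3 (F3): sum1=25, sum2=91
  after byte 4 (4F): sum1=104, sum2=195
Checksum = sum2·256 + sum1 = 195·256 + 104 = 50024 = 0xC368.

C368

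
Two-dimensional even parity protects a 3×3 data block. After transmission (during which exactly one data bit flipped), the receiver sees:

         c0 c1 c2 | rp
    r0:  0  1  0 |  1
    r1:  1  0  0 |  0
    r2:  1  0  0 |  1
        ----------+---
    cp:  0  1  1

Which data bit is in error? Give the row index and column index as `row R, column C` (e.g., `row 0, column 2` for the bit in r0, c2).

row 1, column 2

Recompute each row's even parity and compare to rp:
  r0: data parity 1, sent rp 1 → ok
  r1: data parity 1, sent rp 0 → mismatch
  r2: data parity 1, sent rp 1 → ok
Recompute each column's even parity and compare to cp:
  c0: data parity 0, sent cp 0 → ok
  c1: data parity 1, sent cp 1 → ok
  c2: data parity 0, sent cp 1 → mismatch
Exactly one row (r1) and one column (c2) fail → the flipped bit is at their intersection.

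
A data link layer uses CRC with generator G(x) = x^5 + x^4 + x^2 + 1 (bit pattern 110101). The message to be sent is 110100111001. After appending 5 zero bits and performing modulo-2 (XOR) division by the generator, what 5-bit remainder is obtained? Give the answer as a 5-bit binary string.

Append 5 zeros: 11010011100100000. Divide by 110101 (XOR where the leading bit is 1):
  pos 0: 110100 XOR 110101 = 000001
  pos 5: 111100 XOR 110101 = 001001
  pos 7: 100110 XOR 110101 = 010011
  pos 8: 100110 XOR 110101 = 010011
  pos 9: 100110 XOR 110101 = 010011
  pos 10: 100110 XOR 110101 = 010011
  pos 11: 100110 XOR 110101 = 010011
Remainder (last 5 bits) = 10011. This is the CRC / FCS.

10011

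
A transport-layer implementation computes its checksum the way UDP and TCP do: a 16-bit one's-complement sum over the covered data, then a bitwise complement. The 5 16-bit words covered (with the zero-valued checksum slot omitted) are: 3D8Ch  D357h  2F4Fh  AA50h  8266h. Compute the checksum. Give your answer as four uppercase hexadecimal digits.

9315

One's-complement addition (fold any carry out of bit 15 back into bit 0):
  0x3D8C + 0xD357 = 0x110E3 → wrap carry → 0x10E4
  0x10E4 + 0x2F4F = 0x04033
  0x4033 + 0xAA50 = 0x0EA83
  0xEA83 + 0x8266 = 0x16CE9 → wrap carry → 0x6CEA
One's-complement sum = 0x6CEA.
Checksum = ~0x6CEA & 0xFFFF = 0x9315.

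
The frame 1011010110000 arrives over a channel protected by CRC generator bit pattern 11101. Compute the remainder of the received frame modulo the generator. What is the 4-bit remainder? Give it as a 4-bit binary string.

0000

Modulo-2 division of 1011010110000 by 11101:
  pos 0: 10110 XOR 11101 = 01011
  pos 1: 10111 XOR 11101 = 01010
  pos 2: 10100 XOR 11101 = 01001
  pos 3: 10011 XOR 11101 = 01110
  pos 4: 11101 XOR 11101 = 00000
Remainder = 0000 (zero — the frame passes the CRC check).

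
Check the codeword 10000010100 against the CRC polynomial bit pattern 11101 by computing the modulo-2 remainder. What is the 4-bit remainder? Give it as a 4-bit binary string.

0001

Modulo-2 division of 10000010100 by 11101:
  pos 0: 10000 XOR 11101 = 01101
  pos 1: 11010 XOR 11101 = 00111
  pos 3: 11110 XOR 11101 = 00011
  pos 6: 11100 XOR 11101 = 00001
Remainder = 0001 (nonzero — an error is detected).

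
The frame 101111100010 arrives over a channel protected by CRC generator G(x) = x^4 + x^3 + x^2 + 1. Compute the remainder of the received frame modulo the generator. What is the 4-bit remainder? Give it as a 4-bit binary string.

0001

Modulo-2 division of 101111100010 by 11101:
  pos 0: 10111 XOR 11101 = 01010
  pos 1: 10101 XOR 11101 = 01000
  pos 2: 10001 XOR 11101 = 01100
  pos 3: 11000 XOR 11101 = 00101
  pos 5: 10100 XOR 11101 = 01001
  pos 6: 10011 XOR 11101 = 01110
  pos 7: 11100 XOR 11101 = 00001
Remainder = 0001 (nonzero — an error is detected).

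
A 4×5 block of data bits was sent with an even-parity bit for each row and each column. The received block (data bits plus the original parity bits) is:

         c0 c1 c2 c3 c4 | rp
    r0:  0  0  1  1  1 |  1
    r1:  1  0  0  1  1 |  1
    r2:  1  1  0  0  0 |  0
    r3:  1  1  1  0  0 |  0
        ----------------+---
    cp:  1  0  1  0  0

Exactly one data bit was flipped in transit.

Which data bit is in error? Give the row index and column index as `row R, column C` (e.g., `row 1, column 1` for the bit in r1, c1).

row 3, column 2

Recompute each row's even parity and compare to rp:
  r0: data parity 1, sent rp 1 → ok
  r1: data parity 1, sent rp 1 → ok
  r2: data parity 0, sent rp 0 → ok
  r3: data parity 1, sent rp 0 → mismatch
Recompute each column's even parity and compare to cp:
  c0: data parity 1, sent cp 1 → ok
  c1: data parity 0, sent cp 0 → ok
  c2: data parity 0, sent cp 1 → mismatch
  c3: data parity 0, sent cp 0 → ok
  c4: data parity 0, sent cp 0 → ok
Exactly one row (r3) and one column (c2) fail → the flipped bit is at their intersection.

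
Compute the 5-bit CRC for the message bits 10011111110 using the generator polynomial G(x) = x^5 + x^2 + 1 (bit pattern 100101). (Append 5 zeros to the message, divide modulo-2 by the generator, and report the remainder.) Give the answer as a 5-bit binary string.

01110

Append 5 zeros: 1001111111000000. Divide by 100101 (XOR where the leading bit is 1):
  pos 0: 100111 XOR 100101 = 000010
  pos 4: 101111 XOR 100101 = 001010
  pos 6: 101000 XOR 100101 = 001101
  pos 8: 110100 XOR 100101 = 010001
  pos 9: 100010 XOR 100101 = 000111
Remainder (last 5 bits) = 01110. This is the CRC / FCS.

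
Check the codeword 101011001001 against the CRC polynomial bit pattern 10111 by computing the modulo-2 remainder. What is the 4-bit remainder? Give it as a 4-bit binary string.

0000

Modulo-2 division of 101011001001 by 10111:
  pos 0: 10101 XOR 10111 = 00010
  pos 3: 10100 XOR 10111 = 00011
  pos 6: 11100 XOR 10111 = 01011
  pos 7: 10111 XOR 10111 = 00000
Remainder = 0000 (zero — the frame passes the CRC check).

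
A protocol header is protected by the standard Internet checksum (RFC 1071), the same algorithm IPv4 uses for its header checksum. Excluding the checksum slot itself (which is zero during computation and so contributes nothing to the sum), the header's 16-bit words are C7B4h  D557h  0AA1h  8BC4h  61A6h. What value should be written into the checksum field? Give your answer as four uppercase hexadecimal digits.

One's-complement addition (fold any carry out of bit 15 back into bit 0):
  0xC7B4 + 0xD557 = 0x19D0B → wrap carry → 0x9D0C
  0x9D0C + 0x0AA1 = 0x0A7AD
  0xA7AD + 0x8BC4 = 0x13371 → wrap carry → 0x3372
  0x3372 + 0x61A6 = 0x09518
One's-complement sum = 0x9518.
Checksum = ~0x9518 & 0xFFFF = 0x6AE7.

6AE7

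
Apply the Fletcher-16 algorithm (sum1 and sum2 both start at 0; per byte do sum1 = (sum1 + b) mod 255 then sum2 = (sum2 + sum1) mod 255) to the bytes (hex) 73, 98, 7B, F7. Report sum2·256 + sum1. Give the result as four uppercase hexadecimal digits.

Running sums (mod 255):
  after byte 0 (73): sum1=115, sum2=115
  after byte 1 (98): sum1=12, sum2=127
  after byte 2 (7B): sum1=135, sum2=7
  after byte 3 (F7): sum1=127, sum2=134
Checksum = sum2·256 + sum1 = 134·256 + 127 = 34431 = 0x867F.

867F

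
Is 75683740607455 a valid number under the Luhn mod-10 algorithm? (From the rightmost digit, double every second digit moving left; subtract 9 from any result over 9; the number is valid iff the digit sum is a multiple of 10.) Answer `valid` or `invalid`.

From the right, keep odd positions and double even positions (subtract 9 from any doubled value over 9):
  doubled (positions 2,4,...): 1 5 3 8 6 3 5 → sum 31
  kept (positions 1,3,...): 5 4 0 0 7 8 5 → sum 29
Total = 60.
60 mod 10 = 0, so the number is valid.

valid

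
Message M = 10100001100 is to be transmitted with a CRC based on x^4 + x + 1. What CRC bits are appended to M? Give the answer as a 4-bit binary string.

Append 4 zeros: 101000011000000. Divide by 10011 (XOR where the leading bit is 1):
  pos 0: 10100 XOR 10011 = 00111
  pos 2: 11100 XOR 10011 = 01111
  pos 3: 11111 XOR 10011 = 01100
  pos 4: 11001 XOR 10011 = 01010
  pos 5: 10100 XOR 10011 = 00111
  pos 7: 11100 XOR 10011 = 01111
  pos 8: 11110 XOR 10011 = 01101
  pos 9: 11010 XOR 10011 = 01001
  pos 10: 10010 XOR 10011 = 00001
Remainder (last 4 bits) = 0001. This is the CRC / FCS.

0001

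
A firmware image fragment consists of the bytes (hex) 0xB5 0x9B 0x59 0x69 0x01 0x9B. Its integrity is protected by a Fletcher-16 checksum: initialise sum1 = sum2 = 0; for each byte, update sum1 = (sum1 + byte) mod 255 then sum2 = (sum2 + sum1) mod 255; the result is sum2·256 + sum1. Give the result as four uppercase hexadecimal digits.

Running sums (mod 255):
  after byte 0 (0xB5): sum1=181, sum2=181
  after byte 1 (0x9B): sum1=81, sum2=7
  after byte 2 (0x59): sum1=170, sum2=177
  after byte 3 (0x69): sum1=20, sum2=197
  after byte 4 (0x01): sum1=21, sum2=218
  after byte 5 (0x9B): sum1=176, sum2=139
Checksum = sum2·256 + sum1 = 139·256 + 176 = 35760 = 0x8BB0.

8BB0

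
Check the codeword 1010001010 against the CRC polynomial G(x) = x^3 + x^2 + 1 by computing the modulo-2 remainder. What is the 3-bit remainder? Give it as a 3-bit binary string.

Modulo-2 division of 1010001010 by 1101:
  pos 0: 1010 XOR 1101 = 0111
  pos 1: 1110 XOR 1101 = 0011
  pos 3: 1101 XOR 1101 = 0000
Remainder = 010 (nonzero — an error is detected).

010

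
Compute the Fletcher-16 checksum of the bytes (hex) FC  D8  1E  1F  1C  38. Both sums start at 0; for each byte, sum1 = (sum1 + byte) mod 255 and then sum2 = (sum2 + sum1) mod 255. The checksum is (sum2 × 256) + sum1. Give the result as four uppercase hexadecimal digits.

Running sums (mod 255):
  after byte 0 (FC): sum1=252, sum2=252
  after byte 1 (D8): sum1=213, sum2=210
  after byte 2 (1E): sum1=243, sum2=198
  after byte 3 (1F): sum1=19, sum2=217
  after byte 4 (1C): sum1=47, sum2=9
  after byte 5 (38): sum1=103, sum2=112
Checksum = sum2·256 + sum1 = 112·256 + 103 = 28775 = 0x7067.

7067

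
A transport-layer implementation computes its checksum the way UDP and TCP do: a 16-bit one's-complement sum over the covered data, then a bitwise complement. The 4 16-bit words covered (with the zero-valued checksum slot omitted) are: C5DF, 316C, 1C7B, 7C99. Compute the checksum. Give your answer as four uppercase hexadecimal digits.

6F9F

One's-complement addition (fold any carry out of bit 15 back into bit 0):
  0xC5DF + 0x316C = 0x0F74B
  0xF74B + 0x1C7B = 0x113C6 → wrap carry → 0x13C7
  0x13C7 + 0x7C99 = 0x09060
One's-complement sum = 0x9060.
Checksum = ~0x9060 & 0xFFFF = 0x6F9F.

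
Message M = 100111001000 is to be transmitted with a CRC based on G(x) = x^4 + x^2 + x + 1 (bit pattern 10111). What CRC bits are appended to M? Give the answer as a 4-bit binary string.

0010

Append 4 zeros: 1001110010000000. Divide by 10111 (XOR where the leading bit is 1):
  pos 0: 10011 XOR 10111 = 00100
  pos 2: 10010 XOR 10111 = 00101
  pos 4: 10101 XOR 10111 = 00010
  pos 7: 10000 XOR 10111 = 00111
  pos 9: 11100 XOR 10111 = 01011
  pos 10: 10110 XOR 10111 = 00001
Remainder (last 4 bits) = 0010. This is the CRC / FCS.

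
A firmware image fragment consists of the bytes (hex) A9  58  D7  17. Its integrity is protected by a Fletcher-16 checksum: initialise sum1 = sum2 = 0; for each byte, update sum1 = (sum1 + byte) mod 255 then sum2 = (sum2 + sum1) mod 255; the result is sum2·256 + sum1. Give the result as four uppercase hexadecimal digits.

76F0

Running sums (mod 255):
  after byte 0 (A9): sum1=169, sum2=169
  after byte 1 (58): sum1=2, sum2=171
  after byte 2 (D7): sum1=217, sum2=133
  after byte 3 (17): sum1=240, sum2=118
Checksum = sum2·256 + sum1 = 118·256 + 240 = 30448 = 0x76F0.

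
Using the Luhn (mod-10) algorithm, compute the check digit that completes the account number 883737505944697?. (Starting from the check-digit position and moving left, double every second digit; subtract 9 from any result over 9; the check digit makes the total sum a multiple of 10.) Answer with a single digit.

9

Partial digits right→left: 7 9 6 4 4 9 5 0 5 7 3 7 3 8 8
Double every second digit counting from the check-digit position (so the 1st, 3rd, 5th, ... of the partial from the right).
  doubled (with −9 where >9): 5 3 8 1 1 6 6 7 → sum 37
  kept as-is: 9 4 9 0 7 7 8 → sum 44
Total = 37 + 44 = 81.
Check digit = (10 − (81 mod 10)) mod 10 = 9.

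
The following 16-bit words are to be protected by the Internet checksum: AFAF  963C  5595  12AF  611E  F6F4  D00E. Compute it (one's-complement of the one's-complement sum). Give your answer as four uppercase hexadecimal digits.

One's-complement addition (fold any carry out of bit 15 back into bit 0):
  0xAFAF + 0x963C = 0x145EB → wrap carry → 0x45EC
  0x45EC + 0x5595 = 0x09B81
  0x9B81 + 0x12AF = 0x0AE30
  0xAE30 + 0x611E = 0x10F4E → wrap carry → 0x0F4F
  0x0F4F + 0xF6F4 = 0x10643 → wrap carry → 0x0644
  0x0644 + 0xD00E = 0x0D652
One's-complement sum = 0xD652.
Checksum = ~0xD652 & 0xFFFF = 0x29AD.

29AD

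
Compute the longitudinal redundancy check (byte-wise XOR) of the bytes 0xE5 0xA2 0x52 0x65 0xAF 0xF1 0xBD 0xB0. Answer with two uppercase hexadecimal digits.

23

XOR the bytes together:
  start with 0xE5
  0xE5 ⊕ 0xA2 = 0x47
  0x47 ⊕ 0x52 = 0x15
  0x15 ⊕ 0x65 = 0x70
  0x70 ⊕ 0xAF = 0xDF
  0xDF ⊕ 0xF1 = 0x2E
  0x2E ⊕ 0xBD = 0x93
  0x93 ⊕ 0xB0 = 0x23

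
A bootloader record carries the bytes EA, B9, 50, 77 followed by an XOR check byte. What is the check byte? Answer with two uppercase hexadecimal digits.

XOR the bytes together:
  start with 0xEA
  0xEA ⊕ 0xB9 = 0x53
  0x53 ⊕ 0x50 = 0x03
  0x03 ⊕ 0x77 = 0x74

74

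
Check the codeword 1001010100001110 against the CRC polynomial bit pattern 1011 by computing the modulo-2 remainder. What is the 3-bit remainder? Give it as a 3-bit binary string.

001

Modulo-2 division of 1001010100001110 by 1011:
  pos 0: 1001 XOR 1011 = 0010
  pos 2: 1001 XOR 1011 = 0010
  pos 4: 1001 XOR 1011 = 0010
  pos 6: 1000 XOR 1011 = 0011
  pos 8: 1100 XOR 1011 = 0111
  pos 9: 1111 XOR 1011 = 0100
  pos 10: 1001 XOR 1011 = 0010
  pos 12: 1010 XOR 1011 = 0001
Remainder = 001 (nonzero — an error is detected).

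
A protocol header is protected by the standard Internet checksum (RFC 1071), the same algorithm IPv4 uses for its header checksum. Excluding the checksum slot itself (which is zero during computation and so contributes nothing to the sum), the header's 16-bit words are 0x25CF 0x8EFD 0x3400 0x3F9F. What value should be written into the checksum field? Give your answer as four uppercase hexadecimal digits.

D793

One's-complement addition (fold any carry out of bit 15 back into bit 0):
  0x25CF + 0x8EFD = 0x0B4CC
  0xB4CC + 0x3400 = 0x0E8CC
  0xE8CC + 0x3F9F = 0x1286B → wrap carry → 0x286C
One's-complement sum = 0x286C.
Checksum = ~0x286C & 0xFFFF = 0xD793.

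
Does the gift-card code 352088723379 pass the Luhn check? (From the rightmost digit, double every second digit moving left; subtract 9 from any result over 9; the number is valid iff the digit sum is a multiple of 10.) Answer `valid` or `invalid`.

valid

From the right, keep odd positions and double even positions (subtract 9 from any doubled value over 9):
  doubled (positions 2,4,...): 5 6 5 7 4 6 → sum 33
  kept (positions 1,3,...): 9 3 2 8 0 5 → sum 27
Total = 60.
60 mod 10 = 0, so the number is valid.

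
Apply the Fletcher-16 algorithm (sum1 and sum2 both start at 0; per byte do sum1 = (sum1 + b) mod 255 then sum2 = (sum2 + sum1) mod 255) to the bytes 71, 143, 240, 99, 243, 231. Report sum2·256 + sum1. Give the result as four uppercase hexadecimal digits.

3707

Running sums (mod 255):
  after byte 0 (71): sum1=71, sum2=71
  after byte 1 (143): sum1=214, sum2=30
  after byte 2 (240): sum1=199, sum2=229
  after byte 3 (99): sum1=43, sum2=17
  after byte 4 (243): sum1=31, sum2=48
  after byte 5 (231): sum1=7, sum2=55
Checksum = sum2·256 + sum1 = 55·256 + 7 = 14087 = 0x3707.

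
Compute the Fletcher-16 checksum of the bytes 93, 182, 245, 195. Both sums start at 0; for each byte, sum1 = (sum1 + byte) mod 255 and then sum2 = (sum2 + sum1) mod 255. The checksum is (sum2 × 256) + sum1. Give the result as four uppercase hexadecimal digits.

49CD

Running sums (mod 255):
  after byte 0 (93): sum1=93, sum2=93
  after byte 1 (182): sum1=20, sum2=113
  after byte 2 (245): sum1=10, sum2=123
  after byte 3 (195): sum1=205, sum2=73
Checksum = sum2·256 + sum1 = 73·256 + 205 = 18893 = 0x49CD.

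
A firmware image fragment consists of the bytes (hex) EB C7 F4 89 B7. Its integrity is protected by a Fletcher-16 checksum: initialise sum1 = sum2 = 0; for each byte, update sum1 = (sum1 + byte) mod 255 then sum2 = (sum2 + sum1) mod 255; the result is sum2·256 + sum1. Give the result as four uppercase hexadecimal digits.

Running sums (mod 255):
  after byte 0 (EB): sum1=235, sum2=235
  after byte 1 (C7): sum1=179, sum2=159
  after byte 2 (F4): sum1=168, sum2=72
  after byte 3 (89): sum1=50, sum2=122
  after byte 4 (B7): sum1=233, sum2=100
Checksum = sum2·256 + sum1 = 100·256 + 233 = 25833 = 0x64E9.

64E9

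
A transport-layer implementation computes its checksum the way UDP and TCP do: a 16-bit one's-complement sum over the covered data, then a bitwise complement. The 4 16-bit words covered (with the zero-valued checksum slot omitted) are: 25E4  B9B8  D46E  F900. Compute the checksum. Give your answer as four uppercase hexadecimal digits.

One's-complement addition (fold any carry out of bit 15 back into bit 0):
  0x25E4 + 0xB9B8 = 0x0DF9C
  0xDF9C + 0xD46E = 0x1B40A → wrap carry → 0xB40B
  0xB40B + 0xF900 = 0x1AD0B → wrap carry → 0xAD0C
One's-complement sum = 0xAD0C.
Checksum = ~0xAD0C & 0xFFFF = 0x52F3.

52F3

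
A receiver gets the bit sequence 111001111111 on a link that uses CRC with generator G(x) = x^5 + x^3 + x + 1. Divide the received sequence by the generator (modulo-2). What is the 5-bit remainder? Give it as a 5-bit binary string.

Modulo-2 division of 111001111111 by 101011:
  pos 0: 111001 XOR 101011 = 010010
  pos 1: 100101 XOR 101011 = 001110
  pos 3: 111011 XOR 101011 = 010000
  pos 4: 100001 XOR 101011 = 001010
  pos 6: 101011 XOR 101011 = 000000
Remainder = 00000 (zero — the frame passes the CRC check).

00000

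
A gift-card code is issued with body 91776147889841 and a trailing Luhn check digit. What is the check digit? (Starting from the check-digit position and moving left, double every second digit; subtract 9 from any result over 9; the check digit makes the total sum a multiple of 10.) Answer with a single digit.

Partial digits right→left: 1 4 8 9 8 8 7 4 1 6 7 7 1 9
Double every second digit counting from the check-digit position (so the 1st, 3rd, 5th, ... of the partial from the right).
  doubled (with −9 where >9): 2 7 7 5 2 5 2 → sum 30
  kept as-is: 4 9 8 4 6 7 9 → sum 47
Total = 30 + 47 = 77.
Check digit = (10 − (77 mod 10)) mod 10 = 3.

3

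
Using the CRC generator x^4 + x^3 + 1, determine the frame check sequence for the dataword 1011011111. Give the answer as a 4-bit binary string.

Append 4 zeros: 10110111110000. Divide by 11001 (XOR where the leading bit is 1):
  pos 0: 10110 XOR 11001 = 01111
  pos 1: 11111 XOR 11001 = 00110
  pos 3: 11011 XOR 11001 = 00010
  pos 6: 10110 XOR 11001 = 01111
  pos 7: 11110 XOR 11001 = 00111
  pos 9: 11100 XOR 11001 = 00101
Remainder (last 4 bits) = 0101. This is the CRC / FCS.

0101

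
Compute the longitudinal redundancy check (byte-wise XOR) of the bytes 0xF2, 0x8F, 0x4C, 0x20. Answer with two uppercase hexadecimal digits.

11

XOR the bytes together:
  start with 0xF2
  0xF2 ⊕ 0x8F = 0x7D
  0x7D ⊕ 0x4C = 0x31
  0x31 ⊕ 0x20 = 0x11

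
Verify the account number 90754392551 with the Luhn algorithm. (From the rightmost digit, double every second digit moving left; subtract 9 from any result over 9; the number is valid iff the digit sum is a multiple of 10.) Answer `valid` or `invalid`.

invalid

From the right, keep odd positions and double even positions (subtract 9 from any doubled value over 9):
  doubled (positions 2,4,...): 1 4 6 1 0 → sum 12
  kept (positions 1,3,...): 1 5 9 4 7 9 → sum 35
Total = 47.
47 mod 10 = 7, so the number is invalid.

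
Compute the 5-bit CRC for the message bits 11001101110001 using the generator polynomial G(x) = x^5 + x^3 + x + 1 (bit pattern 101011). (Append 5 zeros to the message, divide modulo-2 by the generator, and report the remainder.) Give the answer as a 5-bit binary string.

01111

Append 5 zeros: 1100110111000100000. Divide by 101011 (XOR where the leading bit is 1):
  pos 0: 110011 XOR 101011 = 011000
  pos 1: 110000 XOR 101011 = 011011
  pos 2: 110111 XOR 101011 = 011100
  pos 3: 111001 XOR 101011 = 010010
  pos 4: 100101 XOR 101011 = 001110
  pos 6: 111000 XOR 101011 = 010011
  pos 7: 100110 XOR 101011 = 001101
  pos 9: 110110 XOR 101011 = 011101
  pos 10: 111010 XOR 101011 = 010001
  pos 11: 100010 XOR 101011 = 001001
  pos 13: 100100 XOR 101011 = 001111
Remainder (last 5 bits) = 01111. This is the CRC / FCS.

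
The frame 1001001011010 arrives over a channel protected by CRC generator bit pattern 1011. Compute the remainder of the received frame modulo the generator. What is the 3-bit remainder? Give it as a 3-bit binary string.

001

Modulo-2 division of 1001001011010 by 1011:
  pos 0: 1001 XOR 1011 = 0010
  pos 2: 1000 XOR 1011 = 0011
  pos 4: 1110 XOR 1011 = 0101
  pos 5: 1011 XOR 1011 = 0000
  pos 9: 1010 XOR 1011 = 0001
Remainder = 001 (nonzero — an error is detected).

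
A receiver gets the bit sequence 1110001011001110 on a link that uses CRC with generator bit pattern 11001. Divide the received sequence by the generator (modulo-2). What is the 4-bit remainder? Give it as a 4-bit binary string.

1000

Modulo-2 division of 1110001011001110 by 11001:
  pos 0: 11100 XOR 11001 = 00101
  pos 2: 10101 XOR 11001 = 01100
  pos 3: 11000 XOR 11001 = 00001
  pos 7: 11100 XOR 11001 = 00101
  pos 9: 10111 XOR 11001 = 01110
  pos 10: 11101 XOR 11001 = 00100
Remainder = 1000 (nonzero — an error is detected).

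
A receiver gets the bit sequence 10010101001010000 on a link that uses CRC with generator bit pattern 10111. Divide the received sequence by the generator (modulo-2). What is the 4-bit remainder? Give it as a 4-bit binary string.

0000

Modulo-2 division of 10010101001010000 by 10111:
  pos 0: 10010 XOR 10111 = 00101
  pos 2: 10110 XOR 10111 = 00001
  pos 6: 11001 XOR 10111 = 01110
  pos 7: 11100 XOR 10111 = 01011
  pos 8: 10111 XOR 10111 = 00000
Remainder = 0000 (zero — the frame passes the CRC check).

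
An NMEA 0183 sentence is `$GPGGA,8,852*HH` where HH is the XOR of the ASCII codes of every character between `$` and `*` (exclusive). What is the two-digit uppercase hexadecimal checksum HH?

51

XOR the ASCII codes of the payload characters:
  'G' = 0x47 → acc = 0x47
  'P' = 0x50 → acc = 0x17
  'G' = 0x47 → acc = 0x50
  'G' = 0x47 → acc = 0x17
  'A' = 0x41 → acc = 0x56
  ',' = 0x2C → acc = 0x7A
  '8' = 0x38 → acc = 0x42
  ',' = 0x2C → acc = 0x6E
  '8' = 0x38 → acc = 0x56
  '5' = 0x35 → acc = 0x63
  '2' = 0x32 → acc = 0x51
Checksum = 0x51.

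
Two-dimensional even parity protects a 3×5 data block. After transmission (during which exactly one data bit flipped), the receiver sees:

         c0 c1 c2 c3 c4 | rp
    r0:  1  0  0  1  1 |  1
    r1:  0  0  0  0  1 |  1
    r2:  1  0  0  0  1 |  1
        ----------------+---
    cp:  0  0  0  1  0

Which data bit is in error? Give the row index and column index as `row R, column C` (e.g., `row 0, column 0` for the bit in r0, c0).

Recompute each row's even parity and compare to rp:
  r0: data parity 1, sent rp 1 → ok
  r1: data parity 1, sent rp 1 → ok
  r2: data parity 0, sent rp 1 → mismatch
Recompute each column's even parity and compare to cp:
  c0: data parity 0, sent cp 0 → ok
  c1: data parity 0, sent cp 0 → ok
  c2: data parity 0, sent cp 0 → ok
  c3: data parity 1, sent cp 1 → ok
  c4: data parity 1, sent cp 0 → mismatch
Exactly one row (r2) and one column (c4) fail → the flipped bit is at their intersection.

row 2, column 4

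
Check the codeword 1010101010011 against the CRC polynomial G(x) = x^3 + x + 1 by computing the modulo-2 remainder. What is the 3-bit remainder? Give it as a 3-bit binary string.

110

Modulo-2 division of 1010101010011 by 1011:
  pos 0: 1010 XOR 1011 = 0001
  pos 3: 1101 XOR 1011 = 0110
  pos 4: 1100 XOR 1011 = 0111
  pos 5: 1111 XOR 1011 = 0100
  pos 6: 1000 XOR 1011 = 0011
  pos 8: 1101 XOR 1011 = 0110
  pos 9: 1101 XOR 1011 = 0110
Remainder = 110 (nonzero — an error is detected).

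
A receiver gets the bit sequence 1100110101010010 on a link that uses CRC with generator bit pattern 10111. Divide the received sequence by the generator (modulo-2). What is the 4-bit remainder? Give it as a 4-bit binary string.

Modulo-2 division of 1100110101010010 by 10111:
  pos 0: 11001 XOR 10111 = 01110
  pos 1: 11101 XOR 10111 = 01010
  pos 2: 10100 XOR 10111 = 00011
  pos 5: 11101 XOR 10111 = 01010
  pos 6: 10100 XOR 10111 = 00011
  pos 9: 11100 XOR 10111 = 01011
  pos 10: 10111 XOR 10111 = 00000
Remainder = 0000 (zero — the frame passes the CRC check).

0000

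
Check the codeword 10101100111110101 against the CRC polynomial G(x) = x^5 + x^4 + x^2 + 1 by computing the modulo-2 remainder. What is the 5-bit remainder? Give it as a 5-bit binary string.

Modulo-2 division of 10101100111110101 by 110101:
  pos 0: 101011 XOR 110101 = 011110
  pos 1: 111100 XOR 110101 = 001001
  pos 3: 100101 XOR 110101 = 010000
  pos 4: 100001 XOR 110101 = 010100
  pos 5: 101001 XOR 110101 = 011100
  pos 6: 111001 XOR 110101 = 001100
  pos 8: 110010 XOR 110101 = 000111
  pos 11: 111101 XOR 110101 = 001000
Remainder = 01000 (nonzero — an error is detected).

01000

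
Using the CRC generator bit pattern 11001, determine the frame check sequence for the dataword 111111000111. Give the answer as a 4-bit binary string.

Append 4 zeros: 1111110001110000. Divide by 11001 (XOR where the leading bit is 1):
  pos 0: 11111 XOR 11001 = 00110
  pos 2: 11010 XOR 11001 = 00011
  pos 5: 11001 XOR 11001 = 00000
  pos 10: 11000 XOR 11001 = 00001
Remainder (last 4 bits) = 0010. This is the CRC / FCS.

0010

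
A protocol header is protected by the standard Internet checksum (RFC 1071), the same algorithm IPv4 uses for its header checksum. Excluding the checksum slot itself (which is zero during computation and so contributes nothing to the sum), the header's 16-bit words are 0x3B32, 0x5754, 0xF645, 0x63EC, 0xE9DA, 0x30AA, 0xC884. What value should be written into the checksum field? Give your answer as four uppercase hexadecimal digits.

One's-complement addition (fold any carry out of bit 15 back into bit 0):
  0x3B32 + 0x5754 = 0x09286
  0x9286 + 0xF645 = 0x188CB → wrap carry → 0x88CC
  0x88CC + 0x63EC = 0x0ECB8
  0xECB8 + 0xE9DA = 0x1D692 → wrap carry → 0xD693
  0xD693 + 0x30AA = 0x1073D → wrap carry → 0x073E
  0x073E + 0xC884 = 0x0CFC2
One's-complement sum = 0xCFC2.
Checksum = ~0xCFC2 & 0xFFFF = 0x303D.

303D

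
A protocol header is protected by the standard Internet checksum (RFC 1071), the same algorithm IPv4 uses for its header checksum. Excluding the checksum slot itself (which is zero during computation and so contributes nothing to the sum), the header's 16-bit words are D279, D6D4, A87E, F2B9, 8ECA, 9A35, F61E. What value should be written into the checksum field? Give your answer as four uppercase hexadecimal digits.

9C59

One's-complement addition (fold any carry out of bit 15 back into bit 0):
  0xD279 + 0xD6D4 = 0x1A94D → wrap carry → 0xA94E
  0xA94E + 0xA87E = 0x151CC → wrap carry → 0x51CD
  0x51CD + 0xF2B9 = 0x14486 → wrap carry → 0x4487
  0x4487 + 0x8ECA = 0x0D351
  0xD351 + 0x9A35 = 0x16D86 → wrap carry → 0x6D87
  0x6D87 + 0xF61E = 0x163A5 → wrap carry → 0x63A6
One's-complement sum = 0x63A6.
Checksum = ~0x63A6 & 0xFFFF = 0x9C59.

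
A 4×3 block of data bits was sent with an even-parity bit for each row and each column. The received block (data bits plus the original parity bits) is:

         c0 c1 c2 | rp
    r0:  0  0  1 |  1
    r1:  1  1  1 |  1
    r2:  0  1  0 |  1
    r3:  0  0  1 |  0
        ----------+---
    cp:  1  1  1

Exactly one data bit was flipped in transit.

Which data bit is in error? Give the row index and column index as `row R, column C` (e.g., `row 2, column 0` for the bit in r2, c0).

row 3, column 1

Recompute each row's even parity and compare to rp:
  r0: data parity 1, sent rp 1 → ok
  r1: data parity 1, sent rp 1 → ok
  r2: data parity 1, sent rp 1 → ok
  r3: data parity 1, sent rp 0 → mismatch
Recompute each column's even parity and compare to cp:
  c0: data parity 1, sent cp 1 → ok
  c1: data parity 0, sent cp 1 → mismatch
  c2: data parity 1, sent cp 1 → ok
Exactly one row (r3) and one column (c1) fail → the flipped bit is at their intersection.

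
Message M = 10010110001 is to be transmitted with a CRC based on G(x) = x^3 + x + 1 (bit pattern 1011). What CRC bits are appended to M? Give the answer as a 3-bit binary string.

110

Append 3 zeros: 10010110001000. Divide by 1011 (XOR where the leading bit is 1):
  pos 0: 1001 XOR 1011 = 0010
  pos 2: 1001 XOR 1011 = 0010
  pos 4: 1010 XOR 1011 = 0001
  pos 7: 1001 XOR 1011 = 0010
  pos 9: 1000 XOR 1011 = 0011
Remainder (last 3 bits) = 110. This is the CRC / FCS.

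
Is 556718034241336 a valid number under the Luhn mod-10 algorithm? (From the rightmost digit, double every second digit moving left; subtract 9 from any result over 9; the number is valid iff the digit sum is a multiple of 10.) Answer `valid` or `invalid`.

From the right, keep odd positions and double even positions (subtract 9 from any doubled value over 9):
  doubled (positions 2,4,...): 6 2 4 6 7 5 1 → sum 31
  kept (positions 1,3,...): 6 3 4 4 0 1 6 5 → sum 29
Total = 60.
60 mod 10 = 0, so the number is valid.

valid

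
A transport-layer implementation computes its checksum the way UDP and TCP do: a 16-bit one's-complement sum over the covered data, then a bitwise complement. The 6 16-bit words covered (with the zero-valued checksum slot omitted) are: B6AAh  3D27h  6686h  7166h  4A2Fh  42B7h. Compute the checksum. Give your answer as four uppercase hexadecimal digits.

A75A

One's-complement addition (fold any carry out of bit 15 back into bit 0):
  0xB6AA + 0x3D27 = 0x0F3D1
  0xF3D1 + 0x6686 = 0x15A57 → wrap carry → 0x5A58
  0x5A58 + 0x7166 = 0x0CBBE
  0xCBBE + 0x4A2F = 0x115ED → wrap carry → 0x15EE
  0x15EE + 0x42B7 = 0x058A5
One's-complement sum = 0x58A5.
Checksum = ~0x58A5 & 0xFFFF = 0xA75A.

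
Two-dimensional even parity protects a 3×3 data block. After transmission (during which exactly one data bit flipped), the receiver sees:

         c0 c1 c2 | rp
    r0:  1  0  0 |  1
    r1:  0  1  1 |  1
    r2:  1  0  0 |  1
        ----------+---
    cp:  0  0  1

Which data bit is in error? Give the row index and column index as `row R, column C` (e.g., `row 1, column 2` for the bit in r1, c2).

row 1, column 1

Recompute each row's even parity and compare to rp:
  r0: data parity 1, sent rp 1 → ok
  r1: data parity 0, sent rp 1 → mismatch
  r2: data parity 1, sent rp 1 → ok
Recompute each column's even parity and compare to cp:
  c0: data parity 0, sent cp 0 → ok
  c1: data parity 1, sent cp 0 → mismatch
  c2: data parity 1, sent cp 1 → ok
Exactly one row (r1) and one column (c1) fail → the flipped bit is at their intersection.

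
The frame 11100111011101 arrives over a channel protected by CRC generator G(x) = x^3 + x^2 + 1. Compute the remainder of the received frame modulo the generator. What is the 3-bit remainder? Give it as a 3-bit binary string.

Modulo-2 division of 11100111011101 by 1101:
  pos 0: 1110 XOR 1101 = 0011
  pos 2: 1101 XOR 1101 = 0000
  pos 6: 1101 XOR 1101 = 0000
  pos 10: 1101 XOR 1101 = 0000
Remainder = 000 (zero — the frame passes the CRC check).

000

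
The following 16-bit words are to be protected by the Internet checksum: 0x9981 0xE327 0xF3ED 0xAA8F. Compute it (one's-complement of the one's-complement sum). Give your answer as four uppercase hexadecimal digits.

E4D8

One's-complement addition (fold any carry out of bit 15 back into bit 0):
  0x9981 + 0xE327 = 0x17CA8 → wrap carry → 0x7CA9
  0x7CA9 + 0xF3ED = 0x17096 → wrap carry → 0x7097
  0x7097 + 0xAA8F = 0x11B26 → wrap carry → 0x1B27
One's-complement sum = 0x1B27.
Checksum = ~0x1B27 & 0xFFFF = 0xE4D8.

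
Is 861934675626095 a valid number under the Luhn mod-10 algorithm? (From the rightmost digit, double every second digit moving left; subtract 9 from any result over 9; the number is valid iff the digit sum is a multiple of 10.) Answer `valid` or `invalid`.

From the right, keep odd positions and double even positions (subtract 9 from any doubled value over 9):
  doubled (positions 2,4,...): 9 3 3 5 8 9 3 → sum 40
  kept (positions 1,3,...): 5 0 2 5 6 3 1 8 → sum 30
Total = 70.
70 mod 10 = 0, so the number is valid.

valid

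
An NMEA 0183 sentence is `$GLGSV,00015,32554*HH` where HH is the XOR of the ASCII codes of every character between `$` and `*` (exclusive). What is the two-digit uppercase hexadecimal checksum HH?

48

XOR the ASCII codes of the payload characters:
  'G' = 0x47 → acc = 0x47
  'L' = 0x4C → acc = 0x0B
  'G' = 0x47 → acc = 0x4C
  'S' = 0x53 → acc = 0x1F
  'V' = 0x56 → acc = 0x49
  ',' = 0x2C → acc = 0x65
  '0' = 0x30 → acc = 0x55
  '0' = 0x30 → acc = 0x65
  '0' = 0x30 → acc = 0x55
  '1' = 0x31 → acc = 0x64
  '5' = 0x35 → acc = 0x51
  ',' = 0x2C → acc = 0x7D
  '3' = 0x33 → acc = 0x4E
  '2' = 0x32 → acc = 0x7C
  '5' = 0x35 → acc = 0x49
  '5' = 0x35 → acc = 0x7C
  '4' = 0x34 → acc = 0x48
Checksum = 0x48.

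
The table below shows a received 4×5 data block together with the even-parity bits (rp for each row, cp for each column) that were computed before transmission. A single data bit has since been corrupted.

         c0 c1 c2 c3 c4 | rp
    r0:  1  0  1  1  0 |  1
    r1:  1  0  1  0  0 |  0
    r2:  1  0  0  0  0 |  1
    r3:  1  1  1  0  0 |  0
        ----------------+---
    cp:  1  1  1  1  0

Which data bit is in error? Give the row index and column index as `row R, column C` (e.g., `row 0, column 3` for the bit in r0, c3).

row 3, column 0

Recompute each row's even parity and compare to rp:
  r0: data parity 1, sent rp 1 → ok
  r1: data parity 0, sent rp 0 → ok
  r2: data parity 1, sent rp 1 → ok
  r3: data parity 1, sent rp 0 → mismatch
Recompute each column's even parity and compare to cp:
  c0: data parity 0, sent cp 1 → mismatch
  c1: data parity 1, sent cp 1 → ok
  c2: data parity 1, sent cp 1 → ok
  c3: data parity 1, sent cp 1 → ok
  c4: data parity 0, sent cp 0 → ok
Exactly one row (r3) and one column (c0) fail → the flipped bit is at their intersection.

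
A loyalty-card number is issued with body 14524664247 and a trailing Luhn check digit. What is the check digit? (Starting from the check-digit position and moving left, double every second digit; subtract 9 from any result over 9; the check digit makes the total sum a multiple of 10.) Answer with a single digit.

7

Partial digits right→left: 7 4 2 4 6 6 4 2 5 4 1
Double every second digit counting from the check-digit position (so the 1st, 3rd, 5th, ... of the partial from the right).
  doubled (with −9 where >9): 5 4 3 8 1 2 → sum 23
  kept as-is: 4 4 6 2 4 → sum 20
Total = 23 + 20 = 43.
Check digit = (10 − (43 mod 10)) mod 10 = 7.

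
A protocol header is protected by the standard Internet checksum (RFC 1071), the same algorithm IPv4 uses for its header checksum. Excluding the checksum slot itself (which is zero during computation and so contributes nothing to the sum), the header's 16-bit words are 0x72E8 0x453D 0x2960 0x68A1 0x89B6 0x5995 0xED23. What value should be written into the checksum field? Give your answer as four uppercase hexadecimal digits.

E568

One's-complement addition (fold any carry out of bit 15 back into bit 0):
  0x72E8 + 0x453D = 0x0B825
  0xB825 + 0x2960 = 0x0E185
  0xE185 + 0x68A1 = 0x14A26 → wrap carry → 0x4A27
  0x4A27 + 0x89B6 = 0x0D3DD
  0xD3DD + 0x5995 = 0x12D72 → wrap carry → 0x2D73
  0x2D73 + 0xED23 = 0x11A96 → wrap carry → 0x1A97
One's-complement sum = 0x1A97.
Checksum = ~0x1A97 & 0xFFFF = 0xE568.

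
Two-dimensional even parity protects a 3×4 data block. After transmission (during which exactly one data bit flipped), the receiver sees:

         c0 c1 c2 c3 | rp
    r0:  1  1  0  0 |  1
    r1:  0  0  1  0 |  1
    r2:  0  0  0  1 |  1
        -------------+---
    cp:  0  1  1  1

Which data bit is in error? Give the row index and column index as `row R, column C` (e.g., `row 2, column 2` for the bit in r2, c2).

row 0, column 0

Recompute each row's even parity and compare to rp:
  r0: data parity 0, sent rp 1 → mismatch
  r1: data parity 1, sent rp 1 → ok
  r2: data parity 1, sent rp 1 → ok
Recompute each column's even parity and compare to cp:
  c0: data parity 1, sent cp 0 → mismatch
  c1: data parity 1, sent cp 1 → ok
  c2: data parity 1, sent cp 1 → ok
  c3: data parity 1, sent cp 1 → ok
Exactly one row (r0) and one column (c0) fail → the flipped bit is at their intersection.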